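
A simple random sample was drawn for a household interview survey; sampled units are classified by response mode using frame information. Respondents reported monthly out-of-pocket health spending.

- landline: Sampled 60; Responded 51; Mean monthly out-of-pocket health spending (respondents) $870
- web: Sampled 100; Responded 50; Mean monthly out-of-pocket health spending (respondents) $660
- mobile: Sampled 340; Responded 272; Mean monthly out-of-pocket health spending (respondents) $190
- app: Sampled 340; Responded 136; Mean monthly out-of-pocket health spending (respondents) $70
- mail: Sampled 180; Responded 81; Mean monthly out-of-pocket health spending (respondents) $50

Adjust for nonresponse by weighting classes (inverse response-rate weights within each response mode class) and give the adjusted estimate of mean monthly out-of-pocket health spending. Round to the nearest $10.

Response rates by class: landline 51/60 = 85%, web 50/100 = 50%, mobile 272/340 = 80%, app 136/340 = 40%, mail 81/180 = 45%.
Inverse-response-rate weighting restores each class to its sampled count, so class totals weight by n_sampled:
  landline: 60 × 870 = 52,200
  web: 100 × 660 = 66,000
  mobile: 340 × 190 = 64,600
  app: 340 × 70 = 23,800
  mail: 180 × 50 = 9000
Adjusted estimate = 215,600 / 1,020 = 211.373 → $210.

$210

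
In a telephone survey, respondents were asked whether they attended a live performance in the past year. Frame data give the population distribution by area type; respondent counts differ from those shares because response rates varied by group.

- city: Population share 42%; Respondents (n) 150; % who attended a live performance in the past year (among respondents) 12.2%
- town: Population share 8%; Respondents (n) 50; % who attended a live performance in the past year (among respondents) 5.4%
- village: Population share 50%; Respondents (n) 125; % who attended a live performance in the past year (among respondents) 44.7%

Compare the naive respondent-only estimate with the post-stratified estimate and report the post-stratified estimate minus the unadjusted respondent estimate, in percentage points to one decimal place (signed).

+4.3 percentage points

Unadjusted (pooled respondent) estimate weights by respondent counts:
  (150/325)×12.2 + (50/325)×5.4 + (125/325)×44.7 = 23.6538%
Reweighting by population area type shares:
  0.42×12.2 + 0.08×5.4 + 0.5×44.7 = 27.906%
Difference = 27.906 − 23.6538 = 4.2522 pp.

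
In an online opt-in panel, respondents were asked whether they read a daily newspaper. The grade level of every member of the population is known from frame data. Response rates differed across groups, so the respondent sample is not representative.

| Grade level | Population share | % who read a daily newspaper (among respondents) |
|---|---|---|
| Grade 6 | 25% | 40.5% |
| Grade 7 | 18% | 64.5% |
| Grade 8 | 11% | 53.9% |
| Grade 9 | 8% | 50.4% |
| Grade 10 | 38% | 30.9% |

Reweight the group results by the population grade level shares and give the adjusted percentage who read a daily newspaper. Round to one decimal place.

Each cell contributes population-share × respondent value:
  Grade 6: 0.25 × 40.5 = 10.125
  Grade 7: 0.18 × 64.5 = 11.61
  Grade 8: 0.11 × 53.9 = 5.929
  Grade 9: 0.08 × 50.4 = 4.032
  Grade 10: 0.38 × 30.9 = 11.742
Post-stratified estimate = 43.438 → 43.4%.

43.4%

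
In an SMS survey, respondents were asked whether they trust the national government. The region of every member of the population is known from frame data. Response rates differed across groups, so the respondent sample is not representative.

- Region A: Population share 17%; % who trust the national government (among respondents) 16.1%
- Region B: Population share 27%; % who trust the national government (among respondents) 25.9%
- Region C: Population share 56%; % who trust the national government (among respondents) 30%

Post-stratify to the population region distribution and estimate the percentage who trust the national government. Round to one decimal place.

26.5%

Reweight to the known region distribution:
  Region A: 0.17 × 16.1 = 2.737
  Region B: 0.27 × 25.9 = 6.993
  Region C: 0.56 × 30 = 16.8
Post-stratified estimate = 26.53 → 26.5%.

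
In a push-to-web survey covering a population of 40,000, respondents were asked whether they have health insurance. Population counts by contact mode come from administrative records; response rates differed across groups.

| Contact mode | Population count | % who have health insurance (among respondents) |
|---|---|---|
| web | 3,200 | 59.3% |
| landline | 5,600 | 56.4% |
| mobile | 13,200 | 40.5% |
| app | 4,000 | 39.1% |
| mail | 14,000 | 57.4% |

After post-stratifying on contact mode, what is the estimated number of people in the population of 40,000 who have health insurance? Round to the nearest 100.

Apply each group's respondent rate to its population count:
  web: 3,200 × 59.3% = 1897.6
  landline: 5,600 × 56.4% = 3158.4
  mobile: 13,200 × 40.5% = 5346
  app: 4,000 × 39.1% = 1564
  mail: 14,000 × 57.4% = 8036
Estimated total = 20,002 → 20,000.

20,000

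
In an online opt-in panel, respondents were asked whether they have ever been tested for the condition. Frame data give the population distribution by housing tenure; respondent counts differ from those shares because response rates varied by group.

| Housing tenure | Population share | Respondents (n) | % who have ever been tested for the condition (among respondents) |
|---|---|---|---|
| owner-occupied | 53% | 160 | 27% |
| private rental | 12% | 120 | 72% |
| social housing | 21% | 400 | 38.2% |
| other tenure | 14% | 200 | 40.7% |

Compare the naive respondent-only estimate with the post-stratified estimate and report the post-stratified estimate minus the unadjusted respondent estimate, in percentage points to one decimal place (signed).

Unadjusted (pooled respondent) estimate weights by respondent counts:
  (160/880)×27 + (120/880)×72 + (400/880)×38.2 + (200/880)×40.7 = 41.3409%
Post-stratified estimate weights by population shares:
  0.53×27 + 0.12×72 + 0.21×38.2 + 0.14×40.7 = 36.67%
Difference = 36.67 − 41.3409 = -4.6709 pp.

-4.7 percentage points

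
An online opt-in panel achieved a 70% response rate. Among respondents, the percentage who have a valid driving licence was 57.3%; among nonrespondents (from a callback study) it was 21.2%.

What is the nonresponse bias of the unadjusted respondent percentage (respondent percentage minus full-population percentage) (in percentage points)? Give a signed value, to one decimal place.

Nonresponse fraction = 1 − 0.7 = 0.3.
Bias = (nonresponse fraction) × (respondent percentage − nonrespondent percentage)
     = 0.3 × (57.3 − 21.2) = 0.3 × 36.1 = 10.83.

+10.8 percentage points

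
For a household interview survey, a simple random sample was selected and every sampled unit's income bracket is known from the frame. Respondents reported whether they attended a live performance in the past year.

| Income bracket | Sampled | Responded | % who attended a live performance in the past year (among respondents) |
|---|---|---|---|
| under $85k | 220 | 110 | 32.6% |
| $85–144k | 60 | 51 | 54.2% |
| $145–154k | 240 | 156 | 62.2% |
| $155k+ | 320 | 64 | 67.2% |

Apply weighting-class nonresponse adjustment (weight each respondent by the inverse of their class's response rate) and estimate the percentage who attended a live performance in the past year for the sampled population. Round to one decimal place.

55.8%

Response rates by class: under $85k 110/220 = 50%, $85–144k 51/60 = 85%, $145–154k 156/240 = 65%, $155k+ 64/320 = 20%.
Weighting each respondent by the inverse class response rate inflates each class back to its sampled size, so the class weight is n_sampled:
  under $85k: 220 × 32.6 = 7172
  $85–144k: 60 × 54.2 = 3252
  $145–154k: 240 × 62.2 = 14,928
  $155k+: 320 × 67.2 = 21,504
Adjusted estimate = 46,856 / 840 = 55.781 → 55.8%.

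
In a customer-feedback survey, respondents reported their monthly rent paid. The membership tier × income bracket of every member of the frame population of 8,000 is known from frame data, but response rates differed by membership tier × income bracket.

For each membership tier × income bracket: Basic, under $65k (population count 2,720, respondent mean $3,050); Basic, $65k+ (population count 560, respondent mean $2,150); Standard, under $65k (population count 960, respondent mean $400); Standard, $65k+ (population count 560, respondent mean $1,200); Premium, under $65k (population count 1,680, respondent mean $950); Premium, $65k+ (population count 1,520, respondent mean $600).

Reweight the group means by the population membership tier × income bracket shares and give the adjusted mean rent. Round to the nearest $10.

$1,630

Weight each group's respondent value by its population share:
  Basic, under $65k: (2,720/8,000) × 3050 = 1037
  Basic, $65k+: (560/8,000) × 2150 = 150.5
  Standard, under $65k: (960/8,000) × 400 = 48
  Standard, $65k+: (560/8,000) × 1200 = 84
  Premium, under $65k: (1,680/8,000) × 950 = 199.5
  Premium, $65k+: (1,520/8,000) × 600 = 114
Post-stratified estimate = 1633 → $1,630.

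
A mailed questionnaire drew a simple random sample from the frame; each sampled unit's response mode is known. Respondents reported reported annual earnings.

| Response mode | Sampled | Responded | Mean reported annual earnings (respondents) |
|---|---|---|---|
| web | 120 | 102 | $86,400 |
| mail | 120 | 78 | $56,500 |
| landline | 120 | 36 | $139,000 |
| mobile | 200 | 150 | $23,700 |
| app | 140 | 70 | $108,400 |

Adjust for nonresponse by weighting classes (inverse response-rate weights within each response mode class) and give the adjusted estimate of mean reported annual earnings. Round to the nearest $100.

Response rates by class: web 102/120 = 85%, mail 78/120 = 65%, landline 36/120 = 30%, mobile 150/200 = 75%, app 70/140 = 50%.
With weight = n_sampled/n_responded per class, the weighted class total is n_sampled:
  web: 120 × 86,400 = 10,368,000
  mail: 120 × 56,500 = 6,780,000
  landline: 120 × 139,000 = 16,680,000
  mobile: 200 × 23,700 = 4,740,000
  app: 140 × 108,400 = 15,176,000
Adjusted estimate = 53,744,000 / 700 = 76777.1 → $76,800.

$76,800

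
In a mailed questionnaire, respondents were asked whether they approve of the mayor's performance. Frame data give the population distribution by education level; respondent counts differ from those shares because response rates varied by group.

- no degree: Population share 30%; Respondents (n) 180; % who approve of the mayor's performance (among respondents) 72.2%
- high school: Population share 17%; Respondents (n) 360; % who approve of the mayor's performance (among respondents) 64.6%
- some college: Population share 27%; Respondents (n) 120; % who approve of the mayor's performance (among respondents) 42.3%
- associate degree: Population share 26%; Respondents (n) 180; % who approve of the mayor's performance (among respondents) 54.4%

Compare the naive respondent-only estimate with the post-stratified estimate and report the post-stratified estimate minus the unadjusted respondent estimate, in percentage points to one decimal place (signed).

Without adjustment, the pooled respondent share is:
  (180/840)×72.2 + (360/840)×64.6 + (120/840)×42.3 + (180/840)×54.4 = 60.8571%
Reweighting by population education level shares:
  0.3×72.2 + 0.17×64.6 + 0.27×42.3 + 0.26×54.4 = 58.207%
Difference = 58.207 − 60.8571 = -2.6501 pp.

-2.7 percentage points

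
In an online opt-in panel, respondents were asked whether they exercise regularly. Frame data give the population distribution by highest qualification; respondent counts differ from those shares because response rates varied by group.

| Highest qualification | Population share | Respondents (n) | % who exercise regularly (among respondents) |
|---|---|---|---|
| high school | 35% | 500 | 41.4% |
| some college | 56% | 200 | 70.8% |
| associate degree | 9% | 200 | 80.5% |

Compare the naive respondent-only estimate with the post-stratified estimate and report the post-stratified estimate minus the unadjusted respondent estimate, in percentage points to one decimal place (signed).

+4.8 percentage points

Unadjusted (pooled respondent) estimate weights by respondent counts:
  (500/900)×41.4 + (200/900)×70.8 + (200/900)×80.5 = 56.6222%
Post-stratifying to population shares instead:
  0.35×41.4 + 0.56×70.8 + 0.09×80.5 = 61.383%
Difference = 61.383 − 56.6222 = 4.7608 pp.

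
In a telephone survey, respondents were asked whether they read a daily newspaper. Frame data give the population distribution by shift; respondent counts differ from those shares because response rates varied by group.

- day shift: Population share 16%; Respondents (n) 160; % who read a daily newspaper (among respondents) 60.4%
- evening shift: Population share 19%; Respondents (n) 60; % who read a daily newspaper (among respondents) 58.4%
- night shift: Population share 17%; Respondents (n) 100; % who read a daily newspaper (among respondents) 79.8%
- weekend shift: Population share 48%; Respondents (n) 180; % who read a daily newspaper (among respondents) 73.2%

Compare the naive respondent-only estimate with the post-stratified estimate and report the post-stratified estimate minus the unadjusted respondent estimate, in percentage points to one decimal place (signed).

+0.8 percentage points

Naive respondent-only estimate (weights = respondent counts):
  (160/500)×60.4 + (60/500)×58.4 + (100/500)×79.8 + (180/500)×73.2 = 68.648%
Post-stratified estimate weights by population shares:
  0.16×60.4 + 0.19×58.4 + 0.17×79.8 + 0.48×73.2 = 69.462%
Difference = 69.462 − 68.648 = 0.814 pp.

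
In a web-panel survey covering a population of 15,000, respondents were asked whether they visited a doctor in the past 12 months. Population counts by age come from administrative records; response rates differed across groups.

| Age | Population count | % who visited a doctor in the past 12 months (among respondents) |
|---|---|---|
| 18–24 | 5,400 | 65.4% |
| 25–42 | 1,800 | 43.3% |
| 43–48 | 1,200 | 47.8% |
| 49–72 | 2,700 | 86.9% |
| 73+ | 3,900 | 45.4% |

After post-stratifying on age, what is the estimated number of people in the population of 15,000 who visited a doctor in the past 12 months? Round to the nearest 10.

Each cell contributes its population count × the respondent rate:
  18–24: 5,400 × 65.4% = 3531.6
  25–42: 1,800 × 43.3% = 779.4
  43–48: 1,200 × 47.8% = 573.6
  49–72: 2,700 × 86.9% = 2346.3
  73+: 3,900 × 45.4% = 1770.6
Estimated total = 9001.5 → 9,000.

9,000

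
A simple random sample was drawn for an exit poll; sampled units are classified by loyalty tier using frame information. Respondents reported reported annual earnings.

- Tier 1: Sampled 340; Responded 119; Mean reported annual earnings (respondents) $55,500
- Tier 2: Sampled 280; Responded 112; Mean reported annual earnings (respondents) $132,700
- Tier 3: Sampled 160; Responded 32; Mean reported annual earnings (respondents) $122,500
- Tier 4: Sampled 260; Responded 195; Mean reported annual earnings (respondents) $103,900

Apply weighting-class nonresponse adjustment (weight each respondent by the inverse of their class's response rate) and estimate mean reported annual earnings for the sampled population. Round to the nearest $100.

$98,700

Response rates by class: Tier 1 119/340 = 35%, Tier 2 112/280 = 40%, Tier 3 32/160 = 20%, Tier 4 195/260 = 75%.
With weight = n_sampled/n_responded per class, the weighted class total is n_sampled:
  Tier 1: 340 × 55,500 = 18,870,000
  Tier 2: 280 × 132,700 = 37,156,000
  Tier 3: 160 × 122,500 = 19,600,000
  Tier 4: 260 × 103,900 = 27,014,000
Adjusted estimate = 102,640,000 / 1,040 = 98692.3 → $98,700.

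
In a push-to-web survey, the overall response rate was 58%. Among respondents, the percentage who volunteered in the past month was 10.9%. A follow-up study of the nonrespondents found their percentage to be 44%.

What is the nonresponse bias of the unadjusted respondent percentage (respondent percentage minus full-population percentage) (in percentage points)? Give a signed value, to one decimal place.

Nonresponse fraction = 1 − 0.58 = 0.42.
Bias = (nonresponse fraction) × (respondent percentage − nonrespondent percentage)
     = 0.42 × (10.9 − 44) = 0.42 × -33.1 = -13.902.

-13.9 percentage points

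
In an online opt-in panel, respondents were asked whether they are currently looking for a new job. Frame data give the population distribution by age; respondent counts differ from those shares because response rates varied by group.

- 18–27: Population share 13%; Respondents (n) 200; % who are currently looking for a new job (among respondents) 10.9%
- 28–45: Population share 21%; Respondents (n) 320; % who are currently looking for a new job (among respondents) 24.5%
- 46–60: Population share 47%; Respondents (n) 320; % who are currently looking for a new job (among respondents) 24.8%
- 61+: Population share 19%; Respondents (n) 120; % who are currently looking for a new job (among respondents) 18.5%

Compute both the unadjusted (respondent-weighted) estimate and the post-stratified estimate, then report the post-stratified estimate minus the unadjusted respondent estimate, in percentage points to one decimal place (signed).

+0.7 percentage points

Without adjustment, the pooled respondent share is:
  (200/960)×10.9 + (320/960)×24.5 + (320/960)×24.8 + (120/960)×18.5 = 21.0167%
Post-stratifying to population shares instead:
  0.13×10.9 + 0.21×24.5 + 0.47×24.8 + 0.19×18.5 = 21.733%
Difference = 21.733 − 21.0167 = 0.7163 pp.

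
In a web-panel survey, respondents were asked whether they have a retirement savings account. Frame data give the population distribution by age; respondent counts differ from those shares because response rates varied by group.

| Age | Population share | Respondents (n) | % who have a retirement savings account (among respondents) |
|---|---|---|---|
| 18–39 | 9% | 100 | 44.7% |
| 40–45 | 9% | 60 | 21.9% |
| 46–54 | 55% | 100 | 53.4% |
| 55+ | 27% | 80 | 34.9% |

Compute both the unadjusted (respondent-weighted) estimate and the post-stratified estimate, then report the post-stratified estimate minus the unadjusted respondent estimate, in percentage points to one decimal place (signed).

+3.9 percentage points

Naive respondent-only estimate (weights = respondent counts):
  (100/340)×44.7 + (60/340)×21.9 + (100/340)×53.4 + (80/340)×34.9 = 40.9294%
Post-stratified estimate weights by population shares:
  0.09×44.7 + 0.09×21.9 + 0.55×53.4 + 0.27×34.9 = 44.787%
Difference = 44.787 − 40.9294 = 3.8576 pp.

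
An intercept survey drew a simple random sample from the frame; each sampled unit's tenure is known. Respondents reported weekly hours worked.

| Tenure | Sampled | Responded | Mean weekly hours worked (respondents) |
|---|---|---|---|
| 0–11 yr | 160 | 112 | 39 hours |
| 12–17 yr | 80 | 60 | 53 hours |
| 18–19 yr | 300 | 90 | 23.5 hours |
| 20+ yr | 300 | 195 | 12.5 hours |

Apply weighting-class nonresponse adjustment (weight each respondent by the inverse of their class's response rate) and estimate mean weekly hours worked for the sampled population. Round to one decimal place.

25.3

Class response rates: 0–11 yr 112/160 = 70%, 12–17 yr 60/80 = 75%, 18–19 yr 90/300 = 30%, 20+ yr 195/300 = 65%.
Weighting each respondent by the inverse class response rate inflates each class back to its sampled size, so the class weight is n_sampled:
  0–11 yr: 160 × 39 = 6240
  12–17 yr: 80 × 53 = 4240
  18–19 yr: 300 × 23.5 = 7050
  20+ yr: 300 × 12.5 = 3750
Adjusted estimate = 21,280 / 840 = 25.3333 → 25.3.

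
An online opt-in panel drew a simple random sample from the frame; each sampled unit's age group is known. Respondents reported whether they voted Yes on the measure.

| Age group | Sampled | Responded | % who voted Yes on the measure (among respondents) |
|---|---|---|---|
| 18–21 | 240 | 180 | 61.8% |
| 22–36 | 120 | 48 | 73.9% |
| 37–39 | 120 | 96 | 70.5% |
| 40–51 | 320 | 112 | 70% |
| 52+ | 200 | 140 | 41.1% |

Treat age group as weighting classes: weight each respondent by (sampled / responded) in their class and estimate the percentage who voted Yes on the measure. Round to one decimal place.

Class response rates: 18–21 180/240 = 75%, 22–36 48/120 = 40%, 37–39 96/120 = 80%, 40–51 112/320 = 35%, 52+ 140/200 = 70%.
Inverse-response-rate weighting restores each class to its sampled count, so class totals weight by n_sampled:
  18–21: 240 × 61.8 = 14,832
  22–36: 120 × 73.9 = 8868
  37–39: 120 × 70.5 = 8460
  40–51: 320 × 70 = 22,400
  52+: 200 × 41.1 = 8220
Adjusted estimate = 62,780 / 1,000 = 62.78 → 62.8%.

62.8%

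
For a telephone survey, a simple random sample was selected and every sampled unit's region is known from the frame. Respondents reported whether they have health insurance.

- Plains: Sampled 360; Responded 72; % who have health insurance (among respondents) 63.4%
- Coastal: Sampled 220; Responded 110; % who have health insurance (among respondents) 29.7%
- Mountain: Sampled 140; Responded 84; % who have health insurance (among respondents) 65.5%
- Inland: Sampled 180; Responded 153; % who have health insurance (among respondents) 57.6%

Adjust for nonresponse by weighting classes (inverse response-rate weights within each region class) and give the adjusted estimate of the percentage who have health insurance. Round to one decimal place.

54.3%

Class response rates: Plains 72/360 = 20%, Coastal 110/220 = 50%, Mountain 84/140 = 60%, Inland 153/180 = 85%.
Each respondent's weight = sampled/responded in their class; summing within a class gives n_sampled, so:
  Plains: 360 × 63.4 = 22,824
  Coastal: 220 × 29.7 = 6534
  Mountain: 140 × 65.5 = 9170
  Inland: 180 × 57.6 = 10,368
Adjusted estimate = 48,896 / 900 = 54.3289 → 54.3%.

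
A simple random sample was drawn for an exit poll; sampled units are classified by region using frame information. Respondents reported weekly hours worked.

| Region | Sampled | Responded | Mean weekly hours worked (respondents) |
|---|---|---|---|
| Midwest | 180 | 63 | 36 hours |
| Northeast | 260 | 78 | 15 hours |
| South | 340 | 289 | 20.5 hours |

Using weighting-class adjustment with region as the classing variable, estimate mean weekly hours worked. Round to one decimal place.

22.2

Class response rates: Midwest 63/180 = 35%, Northeast 78/260 = 30%, South 289/340 = 85%.
With weight = n_sampled/n_responded per class, the weighted class total is n_sampled:
  Midwest: 180 × 36 = 6480
  Northeast: 260 × 15 = 3900
  South: 340 × 20.5 = 6970
Adjusted estimate = 17,350 / 780 = 22.2436 → 22.2.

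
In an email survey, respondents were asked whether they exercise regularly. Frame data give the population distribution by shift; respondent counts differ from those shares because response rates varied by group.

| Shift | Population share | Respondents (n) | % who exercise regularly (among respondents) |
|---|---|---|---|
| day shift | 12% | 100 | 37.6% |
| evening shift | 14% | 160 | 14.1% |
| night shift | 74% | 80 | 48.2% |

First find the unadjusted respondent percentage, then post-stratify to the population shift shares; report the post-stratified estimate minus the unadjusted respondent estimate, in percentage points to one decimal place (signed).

Without adjustment, the pooled respondent share is:
  (100/340)×37.6 + (160/340)×14.1 + (80/340)×48.2 = 29.0353%
Post-stratifying to population shares instead:
  0.12×37.6 + 0.14×14.1 + 0.74×48.2 = 42.154%
Difference = 42.154 − 29.0353 = 13.1187 pp.

+13.1 percentage points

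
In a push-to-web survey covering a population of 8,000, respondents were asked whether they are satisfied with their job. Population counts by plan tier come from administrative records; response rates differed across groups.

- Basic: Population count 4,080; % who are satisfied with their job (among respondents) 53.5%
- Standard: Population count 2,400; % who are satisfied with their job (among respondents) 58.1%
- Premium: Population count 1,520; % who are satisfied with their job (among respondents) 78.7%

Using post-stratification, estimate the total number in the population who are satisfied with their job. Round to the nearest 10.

Apply each group's respondent rate to its population count:
  Basic: 4,080 × 53.5% = 2182.8
  Standard: 2,400 × 58.1% = 1394.4
  Premium: 1,520 × 78.7% = 1196.24
Estimated total = 4773.44 → 4,770.

4,770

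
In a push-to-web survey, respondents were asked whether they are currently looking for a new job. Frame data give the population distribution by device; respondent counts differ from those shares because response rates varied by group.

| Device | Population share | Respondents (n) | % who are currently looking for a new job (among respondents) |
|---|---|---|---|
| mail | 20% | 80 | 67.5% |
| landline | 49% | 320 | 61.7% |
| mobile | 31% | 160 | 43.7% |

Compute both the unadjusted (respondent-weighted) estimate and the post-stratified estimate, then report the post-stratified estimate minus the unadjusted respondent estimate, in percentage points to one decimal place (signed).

Naive respondent-only estimate (weights = respondent counts):
  (80/560)×67.5 + (320/560)×61.7 + (160/560)×43.7 = 57.3857%
Reweighting by population device shares:
  0.2×67.5 + 0.49×61.7 + 0.31×43.7 = 57.28%
Difference = 57.28 − 57.3857 = -0.1057 pp.

-0.1 percentage points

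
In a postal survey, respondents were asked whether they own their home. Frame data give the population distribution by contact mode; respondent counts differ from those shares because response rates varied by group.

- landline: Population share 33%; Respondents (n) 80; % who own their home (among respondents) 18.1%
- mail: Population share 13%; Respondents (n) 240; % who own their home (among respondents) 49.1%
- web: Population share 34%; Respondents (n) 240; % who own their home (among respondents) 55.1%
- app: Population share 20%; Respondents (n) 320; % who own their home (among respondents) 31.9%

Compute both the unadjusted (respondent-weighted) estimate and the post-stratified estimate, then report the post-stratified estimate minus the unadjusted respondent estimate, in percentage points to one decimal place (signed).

-4.2 percentage points

Without adjustment, the pooled respondent share is:
  (80/880)×18.1 + (240/880)×49.1 + (240/880)×55.1 + (320/880)×31.9 = 41.6636%
Post-stratified estimate weights by population shares:
  0.33×18.1 + 0.13×49.1 + 0.34×55.1 + 0.2×31.9 = 37.47%
Difference = 37.47 − 41.6636 = -4.1936 pp.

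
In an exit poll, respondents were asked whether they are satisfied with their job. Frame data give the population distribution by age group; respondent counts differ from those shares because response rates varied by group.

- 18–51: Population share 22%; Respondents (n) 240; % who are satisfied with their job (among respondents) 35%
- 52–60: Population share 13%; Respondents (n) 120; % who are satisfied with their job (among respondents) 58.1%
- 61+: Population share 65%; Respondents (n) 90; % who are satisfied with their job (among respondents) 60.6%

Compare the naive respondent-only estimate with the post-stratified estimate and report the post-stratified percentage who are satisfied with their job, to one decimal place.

54.6%

Without adjustment, the pooled respondent share is:
  (240/450)×35 + (120/450)×58.1 + (90/450)×60.6 = 46.28%
Post-stratified estimate weights by population shares:
  0.22×35 + 0.13×58.1 + 0.65×60.6 = 54.643%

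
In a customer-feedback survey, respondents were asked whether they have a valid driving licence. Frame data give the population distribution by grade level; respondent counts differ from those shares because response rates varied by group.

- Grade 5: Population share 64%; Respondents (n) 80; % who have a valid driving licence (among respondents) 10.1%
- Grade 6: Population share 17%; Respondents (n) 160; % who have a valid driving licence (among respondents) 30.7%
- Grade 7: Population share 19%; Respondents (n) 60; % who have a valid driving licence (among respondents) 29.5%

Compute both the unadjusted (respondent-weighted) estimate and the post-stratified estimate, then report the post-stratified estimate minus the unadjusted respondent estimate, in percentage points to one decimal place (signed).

Unadjusted (pooled respondent) estimate weights by respondent counts:
  (80/300)×10.1 + (160/300)×30.7 + (60/300)×29.5 = 24.9667%
Post-stratified estimate weights by population shares:
  0.64×10.1 + 0.17×30.7 + 0.19×29.5 = 17.288%
Difference = 17.288 − 24.9667 = -7.6787 pp.

-7.7 percentage points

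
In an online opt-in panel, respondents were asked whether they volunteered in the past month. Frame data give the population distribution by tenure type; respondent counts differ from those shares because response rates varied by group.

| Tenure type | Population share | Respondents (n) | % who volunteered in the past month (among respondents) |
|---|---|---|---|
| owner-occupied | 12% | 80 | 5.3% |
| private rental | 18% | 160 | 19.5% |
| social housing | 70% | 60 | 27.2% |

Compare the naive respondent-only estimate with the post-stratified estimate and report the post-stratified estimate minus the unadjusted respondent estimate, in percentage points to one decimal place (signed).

Unadjusted (pooled respondent) estimate weights by respondent counts:
  (80/300)×5.3 + (160/300)×19.5 + (60/300)×27.2 = 17.2533%
Post-stratified estimate weights by population shares:
  0.12×5.3 + 0.18×19.5 + 0.7×27.2 = 23.186%
Difference = 23.186 − 17.2533 = 5.9327 pp.

+5.9 percentage points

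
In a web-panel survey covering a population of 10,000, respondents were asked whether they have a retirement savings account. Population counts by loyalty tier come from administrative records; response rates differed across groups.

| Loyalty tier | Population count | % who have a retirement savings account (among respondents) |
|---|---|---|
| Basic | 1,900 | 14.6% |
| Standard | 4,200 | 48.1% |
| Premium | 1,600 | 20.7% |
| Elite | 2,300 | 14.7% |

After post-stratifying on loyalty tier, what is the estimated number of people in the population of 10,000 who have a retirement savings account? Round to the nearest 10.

2,970

Each cell contributes its population count × the respondent rate:
  Basic: 1,900 × 14.6% = 277.4
  Standard: 4,200 × 48.1% = 2020.2
  Premium: 1,600 × 20.7% = 331.2
  Elite: 2,300 × 14.7% = 338.1
Estimated total = 2966.9 → 2,970.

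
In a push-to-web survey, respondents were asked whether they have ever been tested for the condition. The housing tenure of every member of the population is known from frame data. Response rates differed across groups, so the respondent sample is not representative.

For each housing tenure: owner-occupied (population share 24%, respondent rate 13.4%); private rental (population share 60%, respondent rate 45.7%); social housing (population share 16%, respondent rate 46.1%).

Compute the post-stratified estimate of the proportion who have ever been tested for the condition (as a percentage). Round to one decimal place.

38.0%

Each cell contributes population-share × respondent value:
  owner-occupied: 0.24 × 13.4 = 3.216
  private rental: 0.6 × 45.7 = 27.42
  social housing: 0.16 × 46.1 = 7.376
Post-stratified estimate = 38.012 → 38.0%.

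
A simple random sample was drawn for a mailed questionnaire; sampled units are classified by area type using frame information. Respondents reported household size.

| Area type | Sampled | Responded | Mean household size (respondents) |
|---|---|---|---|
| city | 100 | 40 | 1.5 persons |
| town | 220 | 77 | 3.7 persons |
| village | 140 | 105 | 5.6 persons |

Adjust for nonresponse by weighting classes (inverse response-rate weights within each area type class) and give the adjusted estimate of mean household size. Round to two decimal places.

Class response rates: city 40/100 = 40%, town 77/220 = 35%, village 105/140 = 75%.
Inverse-response-rate weighting restores each class to its sampled count, so class totals weight by n_sampled:
  city: 100 × 1.5 = 150
  town: 220 × 3.7 = 814
  village: 140 × 5.6 = 784
Adjusted estimate = 1748 / 460 = 3.8 → 3.80.

3.80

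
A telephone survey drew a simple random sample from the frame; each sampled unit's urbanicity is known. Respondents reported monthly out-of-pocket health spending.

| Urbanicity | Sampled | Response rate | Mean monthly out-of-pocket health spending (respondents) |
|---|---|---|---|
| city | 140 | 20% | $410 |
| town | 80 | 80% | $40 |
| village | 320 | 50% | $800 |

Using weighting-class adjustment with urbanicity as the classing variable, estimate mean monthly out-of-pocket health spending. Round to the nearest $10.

With weight = n_sampled/n_responded per class, the weighted class total is n_sampled:
  city: 140 × 410 = 57,400
  town: 80 × 40 = 3200
  village: 320 × 800 = 256,000
Adjusted estimate = 316,600 / 540 = 586.296 → $590.

$590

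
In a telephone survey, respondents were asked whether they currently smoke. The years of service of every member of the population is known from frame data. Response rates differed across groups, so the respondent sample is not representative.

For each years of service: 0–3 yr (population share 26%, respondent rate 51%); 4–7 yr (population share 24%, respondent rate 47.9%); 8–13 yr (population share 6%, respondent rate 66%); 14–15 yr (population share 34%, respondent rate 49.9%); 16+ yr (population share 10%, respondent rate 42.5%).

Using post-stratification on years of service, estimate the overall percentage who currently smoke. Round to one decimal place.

Weight each group's respondent value by its population share:
  0–3 yr: 0.26 × 51 = 13.26
  4–7 yr: 0.24 × 47.9 = 11.496
  8–13 yr: 0.06 × 66 = 3.96
  14–15 yr: 0.34 × 49.9 = 16.966
  16+ yr: 0.1 × 42.5 = 4.25
Post-stratified estimate = 49.932 → 49.9%.

49.9%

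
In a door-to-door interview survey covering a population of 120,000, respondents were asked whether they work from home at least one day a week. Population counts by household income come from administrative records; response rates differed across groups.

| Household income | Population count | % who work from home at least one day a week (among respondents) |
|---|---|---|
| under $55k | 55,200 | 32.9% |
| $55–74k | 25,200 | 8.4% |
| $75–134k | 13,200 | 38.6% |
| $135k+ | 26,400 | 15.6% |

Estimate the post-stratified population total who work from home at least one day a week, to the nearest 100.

Apply each group's respondent rate to its population count:
  under $55k: 55,200 × 32.9% = 18160.8
  $55–74k: 25,200 × 8.4% = 2116.8
  $75–134k: 13,200 × 38.6% = 5095.2
  $135k+: 26,400 × 15.6% = 4118.4
Estimated total = 29491.2 → 29,500.

29,500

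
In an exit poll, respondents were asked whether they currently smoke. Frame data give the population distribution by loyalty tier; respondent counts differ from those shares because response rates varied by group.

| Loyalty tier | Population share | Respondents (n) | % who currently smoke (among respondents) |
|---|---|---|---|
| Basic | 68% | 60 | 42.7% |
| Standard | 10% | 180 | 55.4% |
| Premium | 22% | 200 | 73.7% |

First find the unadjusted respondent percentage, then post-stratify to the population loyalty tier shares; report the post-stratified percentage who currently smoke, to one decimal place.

50.8%

Without adjustment, the pooled respondent share is:
  (60/440)×42.7 + (180/440)×55.4 + (200/440)×73.7 = 61.9864%
Reweighting by population loyalty tier shares:
  0.68×42.7 + 0.1×55.4 + 0.22×73.7 = 50.79%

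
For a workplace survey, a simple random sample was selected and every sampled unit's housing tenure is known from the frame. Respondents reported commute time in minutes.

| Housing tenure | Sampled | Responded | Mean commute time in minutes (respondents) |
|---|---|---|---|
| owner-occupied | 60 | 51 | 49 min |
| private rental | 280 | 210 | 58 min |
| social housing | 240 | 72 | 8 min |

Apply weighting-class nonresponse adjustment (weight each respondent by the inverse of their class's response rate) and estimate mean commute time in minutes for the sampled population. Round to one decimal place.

Class response rates: owner-occupied 51/60 = 85%, private rental 210/280 = 75%, social housing 72/240 = 30%.
With weight = n_sampled/n_responded per class, the weighted class total is n_sampled:
  owner-occupied: 60 × 49 = 2940
  private rental: 280 × 58 = 16,240
  social housing: 240 × 8 = 1920
Adjusted estimate = 21,100 / 580 = 36.3793 → 36.4.

36.4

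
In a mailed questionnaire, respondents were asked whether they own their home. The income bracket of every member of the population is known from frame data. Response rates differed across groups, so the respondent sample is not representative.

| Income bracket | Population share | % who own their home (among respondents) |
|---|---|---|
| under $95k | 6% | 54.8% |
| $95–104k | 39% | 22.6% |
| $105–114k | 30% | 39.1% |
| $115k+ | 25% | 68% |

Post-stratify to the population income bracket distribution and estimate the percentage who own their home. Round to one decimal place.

Each cell contributes population-share × respondent value:
  under $95k: 0.06 × 54.8 = 3.288
  $95–104k: 0.39 × 22.6 = 8.814
  $105–114k: 0.3 × 39.1 = 11.73
  $115k+: 0.25 × 68 = 17
Post-stratified estimate = 40.832 → 40.8%.

40.8%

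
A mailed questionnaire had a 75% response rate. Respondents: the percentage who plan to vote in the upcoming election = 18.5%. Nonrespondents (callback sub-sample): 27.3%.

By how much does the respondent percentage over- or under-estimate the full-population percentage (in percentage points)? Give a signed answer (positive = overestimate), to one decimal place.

-2.2 percentage points

Nonresponse fraction = 1 − 0.75 = 0.25.
Bias = (nonresponse fraction) × (respondent percentage − nonrespondent percentage)
     = 0.25 × (18.5 − 27.3) = 0.25 × -8.8 = -2.2.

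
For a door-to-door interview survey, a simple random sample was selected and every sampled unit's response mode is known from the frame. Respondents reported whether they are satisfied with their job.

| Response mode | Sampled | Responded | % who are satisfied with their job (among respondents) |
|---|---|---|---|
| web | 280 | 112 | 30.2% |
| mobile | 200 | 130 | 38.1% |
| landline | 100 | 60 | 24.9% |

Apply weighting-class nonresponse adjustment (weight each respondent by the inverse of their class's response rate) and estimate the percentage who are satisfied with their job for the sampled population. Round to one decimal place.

Class response rates: web 112/280 = 40%, mobile 130/200 = 65%, landline 60/100 = 60%.
With weight = n_sampled/n_responded per class, the weighted class total is n_sampled:
  web: 280 × 30.2 = 8456
  mobile: 200 × 38.1 = 7620
  landline: 100 × 24.9 = 2490
Adjusted estimate = 18,566 / 580 = 32.0103 → 32.0%.

32.0%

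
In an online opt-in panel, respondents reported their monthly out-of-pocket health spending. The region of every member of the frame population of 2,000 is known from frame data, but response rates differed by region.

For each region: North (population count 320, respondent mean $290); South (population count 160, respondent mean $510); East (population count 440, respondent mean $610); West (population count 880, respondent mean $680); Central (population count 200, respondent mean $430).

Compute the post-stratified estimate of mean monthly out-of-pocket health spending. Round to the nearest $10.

$560

Reweight to the known region distribution:
  North: (320/2,000) × 290 = 46.4
  South: (160/2,000) × 510 = 40.8
  East: (440/2,000) × 610 = 134.2
  West: (880/2,000) × 680 = 299.2
  Central: (200/2,000) × 430 = 43
Post-stratified estimate = 563.6 → $560.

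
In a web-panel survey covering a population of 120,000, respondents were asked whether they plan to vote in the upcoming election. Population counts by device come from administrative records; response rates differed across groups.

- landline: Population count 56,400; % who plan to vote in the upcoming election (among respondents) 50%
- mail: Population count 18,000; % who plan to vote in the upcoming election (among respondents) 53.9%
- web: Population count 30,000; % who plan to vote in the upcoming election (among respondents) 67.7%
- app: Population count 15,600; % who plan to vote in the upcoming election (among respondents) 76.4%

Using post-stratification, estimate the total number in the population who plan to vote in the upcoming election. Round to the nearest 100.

Estimated count per cell = population count × respondent percentage:
  landline: 56,400 × 50% = 28,200
  mail: 18,000 × 53.9% = 9702
  web: 30,000 × 67.7% = 20,310
  app: 15,600 × 76.4% = 11918.4
Estimated total = 70130.4 → 70,100.

70,100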